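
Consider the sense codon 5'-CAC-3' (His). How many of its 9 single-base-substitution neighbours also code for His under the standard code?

1

Position 1: none → 0 synonymous.
Position 2: none → 0 synonymous.
Position 3: CAU → 1 synonymous.
Total: 0 + 0 + 1 = 1.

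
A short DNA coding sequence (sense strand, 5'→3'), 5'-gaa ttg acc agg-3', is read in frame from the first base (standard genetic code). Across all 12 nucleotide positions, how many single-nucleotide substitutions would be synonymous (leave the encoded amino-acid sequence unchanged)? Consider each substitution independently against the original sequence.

8

Codon 1 (GAA, Glu): 1 synonymous substitution.
Codon 2 (TTG, Leu): 2 synonymous substitutions.
Codon 3 (ACC, Thr): 3 synonymous substitutions.
Codon 4 (AGG, Arg): 2 synonymous substitutions.
Total: 1 + 2 + 3 + 2 = 8.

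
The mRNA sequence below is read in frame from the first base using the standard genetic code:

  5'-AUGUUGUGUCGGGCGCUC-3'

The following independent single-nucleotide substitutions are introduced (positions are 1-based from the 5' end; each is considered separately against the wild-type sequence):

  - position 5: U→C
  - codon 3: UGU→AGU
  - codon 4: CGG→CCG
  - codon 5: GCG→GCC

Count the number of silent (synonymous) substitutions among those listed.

1

Codon 2: UUG (Leu) → UCG (Ser) — missense.
Codon 3: UGU (Cys) → AGU (Ser) — missense.
Codon 4: CGG (Arg) → CCG (Pro) — missense.
Codon 5: GCG (Ala) → GCC (Ala) — synonymous.
Synonymous: 1 of 4.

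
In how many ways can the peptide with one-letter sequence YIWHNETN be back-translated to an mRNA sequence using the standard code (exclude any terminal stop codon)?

384

Tyr: 2 codons.
Ile: 3 codons.
Trp: 1 codon.
His: 2 codons.
Asn: 2 codons.
Glu: 2 codons.
Thr: 4 codons.
Asn: 2 codons.
2 × 3 × 1 × 2 × 2 × 2 × 4 × 2 = 384.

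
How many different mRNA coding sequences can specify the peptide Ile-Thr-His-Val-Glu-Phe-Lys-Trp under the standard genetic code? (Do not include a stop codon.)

768

Ile: 3 codons.
Thr: 4 codons.
His: 2 codons.
Val: 4 codons.
Glu: 2 codons.
Phe: 2 codons.
Lys: 2 codons.
Trp: 1 codon.
3 × 4 × 2 × 4 × 2 × 2 × 2 × 1 = 768.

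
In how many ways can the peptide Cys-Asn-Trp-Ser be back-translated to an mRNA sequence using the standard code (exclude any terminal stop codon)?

Cys: 2 codons.
Asn: 2 codons.
Trp: 1 codon.
Ser: 6 codons.
2 × 2 × 1 × 6 = 24.

24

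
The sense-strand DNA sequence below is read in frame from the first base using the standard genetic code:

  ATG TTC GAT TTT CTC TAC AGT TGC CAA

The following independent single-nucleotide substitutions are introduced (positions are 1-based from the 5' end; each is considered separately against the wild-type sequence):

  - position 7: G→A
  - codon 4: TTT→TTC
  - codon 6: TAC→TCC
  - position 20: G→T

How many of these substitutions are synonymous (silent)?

Codon 3: GAT (Asp) → AAT (Asn) — missense.
Codon 4: TTT (Phe) → TTC (Phe) — synonymous.
Codon 6: TAC (Tyr) → TCC (Ser) — missense.
Codon 7: AGT (Ser) → ATT (Ile) — missense.
Synonymous: 1 of 4.

1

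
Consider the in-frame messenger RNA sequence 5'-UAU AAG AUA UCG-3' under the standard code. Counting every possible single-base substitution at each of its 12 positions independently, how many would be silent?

7

Codon 1 (UAU, Tyr): 1 synonymous substitution.
Codon 2 (AAG, Lys): 1 synonymous substitution.
Codon 3 (AUA, Ile): 2 synonymous substitutions.
Codon 4 (UCG, Ser): 3 synonymous substitutions.
Total: 1 + 1 + 2 + 3 = 7.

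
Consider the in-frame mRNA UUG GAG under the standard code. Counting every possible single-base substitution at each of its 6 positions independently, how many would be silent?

3

Codon 1 (UUG, Leu): 2 synonymous substitutions.
Codon 2 (GAG, Glu): 1 synonymous substitution.
Total: 2 + 1 = 3.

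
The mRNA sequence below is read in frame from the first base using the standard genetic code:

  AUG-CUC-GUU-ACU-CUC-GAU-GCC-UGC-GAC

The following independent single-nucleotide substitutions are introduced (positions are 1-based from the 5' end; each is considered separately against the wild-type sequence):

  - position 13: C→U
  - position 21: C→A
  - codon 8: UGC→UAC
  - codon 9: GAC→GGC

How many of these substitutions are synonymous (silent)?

1

Codon 5: CUC (Leu) → UUC (Phe) — missense.
Codon 7: GCC (Ala) → GCA (Ala) — synonymous.
Codon 8: UGC (Cys) → UAC (Tyr) — missense.
Codon 9: GAC (Asp) → GGC (Gly) — missense.
Synonymous: 1 of 4.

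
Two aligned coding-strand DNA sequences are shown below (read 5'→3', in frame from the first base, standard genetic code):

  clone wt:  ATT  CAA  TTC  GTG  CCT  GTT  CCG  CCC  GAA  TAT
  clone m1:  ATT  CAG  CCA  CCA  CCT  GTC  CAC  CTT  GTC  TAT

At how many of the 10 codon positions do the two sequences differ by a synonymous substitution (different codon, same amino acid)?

2

Codon 1: ATT Ile / ATT Ile — identical.
Codon 2: CAA Gln / CAG Gln — synonymous.
Codon 3: TTC Phe / CCA Pro — nonsynonymous.
Codon 4: GTG Val / CCA Pro — nonsynonymous.
Codon 5: CCT Pro / CCT Pro — identical.
Codon 6: GTT Val / GTC Val — synonymous.
Codon 7: CCG Pro / CAC His — nonsynonymous.
Codon 8: CCC Pro / CTT Leu — nonsynonymous.
Codon 9: GAA Glu / GTC Val — nonsynonymous.
Codon 10: TAT Tyr / TAT Tyr — identical.
Synonymous differences: 2.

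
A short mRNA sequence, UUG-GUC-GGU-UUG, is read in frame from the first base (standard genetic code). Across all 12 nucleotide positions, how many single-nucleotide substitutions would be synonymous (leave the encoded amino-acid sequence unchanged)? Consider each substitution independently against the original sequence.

10

Codon 1 (UUG, Leu): 2 synonymous substitutions.
Codon 2 (GUC, Val): 3 synonymous substitutions.
Codon 3 (GGU, Gly): 3 synonymous substitutions.
Codon 4 (UUG, Leu): 2 synonymous substitutions.
Total: 2 + 3 + 3 + 2 = 10.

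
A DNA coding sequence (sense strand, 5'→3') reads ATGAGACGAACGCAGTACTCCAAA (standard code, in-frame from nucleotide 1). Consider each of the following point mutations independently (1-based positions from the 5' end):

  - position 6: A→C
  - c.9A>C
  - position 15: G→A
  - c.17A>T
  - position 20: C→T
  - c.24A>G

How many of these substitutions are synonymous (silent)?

3

Codon 2: AGA (Arg) → AGC (Ser) — missense.
Codon 3: CGA (Arg) → CGC (Arg) — synonymous.
Codon 5: CAG (Gln) → CAA (Gln) — synonymous.
Codon 6: TAC (Tyr) → TTC (Phe) — missense.
Codon 7: TCC (Ser) → TTC (Phe) — missense.
Codon 8: AAA (Lys) → AAG (Lys) — synonymous.
Synonymous: 3 of 6.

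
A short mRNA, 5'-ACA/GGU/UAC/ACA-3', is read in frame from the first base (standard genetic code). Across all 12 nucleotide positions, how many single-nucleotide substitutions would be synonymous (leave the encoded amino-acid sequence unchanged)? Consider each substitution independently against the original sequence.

10

Codon 1 (ACA, Thr): 3 synonymous substitutions.
Codon 2 (GGU, Gly): 3 synonymous substitutions.
Codon 3 (UAC, Tyr): 1 synonymous substitution.
Codon 4 (ACA, Thr): 3 synonymous substitutions.
Total: 3 + 3 + 1 + 3 = 10.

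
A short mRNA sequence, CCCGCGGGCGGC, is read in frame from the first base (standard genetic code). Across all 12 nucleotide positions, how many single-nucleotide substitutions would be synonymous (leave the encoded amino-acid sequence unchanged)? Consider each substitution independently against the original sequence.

Codon 1 (CCC, Pro): 3 synonymous substitutions.
Codon 2 (GCG, Ala): 3 synonymous substitutions.
Codon 3 (GGC, Gly): 3 synonymous substitutions.
Codon 4 (GGC, Gly): 3 synonymous substitutions.
Total: 3 + 3 + 3 + 3 = 12.

12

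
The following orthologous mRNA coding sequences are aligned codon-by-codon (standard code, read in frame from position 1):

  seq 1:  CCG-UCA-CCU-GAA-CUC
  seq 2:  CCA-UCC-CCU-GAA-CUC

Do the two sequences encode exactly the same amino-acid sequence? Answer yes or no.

yes

Codon 1: CCG Pro / CCA Pro — synonymous.
Codon 2: UCA Ser / UCC Ser — synonymous.
Codon 3: CCU Pro / CCU Pro — identical.
Codon 4: GAA Glu / GAA Glu — identical.
Codon 5: CUC Leu / CUC Leu — identical.
Nonsynonymous differences: 0 → same protein.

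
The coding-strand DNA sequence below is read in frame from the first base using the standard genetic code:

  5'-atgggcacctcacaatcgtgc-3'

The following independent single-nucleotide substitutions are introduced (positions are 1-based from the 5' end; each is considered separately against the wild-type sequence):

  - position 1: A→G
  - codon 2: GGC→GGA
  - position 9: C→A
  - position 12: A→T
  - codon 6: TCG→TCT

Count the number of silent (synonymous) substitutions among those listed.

4

Codon 1: ATG (Met) → GTG (Val) — missense.
Codon 2: GGC (Gly) → GGA (Gly) — synonymous.
Codon 3: ACC (Thr) → ACA (Thr) — synonymous.
Codon 4: TCA (Ser) → TCT (Ser) — synonymous.
Codon 6: TCG (Ser) → TCT (Ser) — synonymous.
Synonymous: 4 of 5.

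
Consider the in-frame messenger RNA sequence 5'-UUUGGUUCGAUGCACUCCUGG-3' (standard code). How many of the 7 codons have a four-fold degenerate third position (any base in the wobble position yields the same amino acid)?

Codon 1 UUU (Phe): third position 2-fold.
Codon 2 GGU (Gly): third position 4-fold.
Codon 3 UCG (Ser): third position 4-fold.
Codon 4 AUG (Met): third position 1-fold.
Codon 5 CAC (His): third position 2-fold.
Codon 6 UCC (Ser): third position 4-fold.
Codon 7 UGG (Trp): third position 1-fold.
Four-fold degenerate third positions: 3.

3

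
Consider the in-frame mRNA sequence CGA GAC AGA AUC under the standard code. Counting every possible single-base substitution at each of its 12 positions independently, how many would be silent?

9

Codon 1 (CGA, Arg): 4 synonymous substitutions.
Codon 2 (GAC, Asp): 1 synonymous substitution.
Codon 3 (AGA, Arg): 2 synonymous substitutions.
Codon 4 (AUC, Ile): 2 synonymous substitutions.
Total: 4 + 1 + 2 + 2 = 9.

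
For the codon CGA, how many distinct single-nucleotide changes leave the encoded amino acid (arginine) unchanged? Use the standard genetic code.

4

Position 1: AGA → 1 synonymous.
Position 2: none → 0 synonymous.
Position 3: CGU, CGC, CGG → 3 synonymous.
Total: 1 + 0 + 3 = 4.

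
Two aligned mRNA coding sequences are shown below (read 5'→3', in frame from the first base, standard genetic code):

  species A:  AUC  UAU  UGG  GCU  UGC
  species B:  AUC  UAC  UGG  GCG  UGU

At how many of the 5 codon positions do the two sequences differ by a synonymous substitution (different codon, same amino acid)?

Codon 1: AUC Ile / AUC Ile — identical.
Codon 2: UAU Tyr / UAC Tyr — synonymous.
Codon 3: UGG Trp / UGG Trp — identical.
Codon 4: GCU Ala / GCG Ala — synonymous.
Codon 5: UGC Cys / UGU Cys — synonymous.
Synonymous differences: 3.

3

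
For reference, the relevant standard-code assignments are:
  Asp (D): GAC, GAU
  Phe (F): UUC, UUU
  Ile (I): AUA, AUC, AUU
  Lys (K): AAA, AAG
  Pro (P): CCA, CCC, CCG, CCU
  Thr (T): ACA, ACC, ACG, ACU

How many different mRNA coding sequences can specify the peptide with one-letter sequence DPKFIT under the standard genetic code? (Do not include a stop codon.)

384

Asp: 2 codons.
Pro: 4 codons.
Lys: 2 codons.
Phe: 2 codons.
Ile: 3 codons.
Thr: 4 codons.
2 × 4 × 2 × 2 × 3 × 4 = 384.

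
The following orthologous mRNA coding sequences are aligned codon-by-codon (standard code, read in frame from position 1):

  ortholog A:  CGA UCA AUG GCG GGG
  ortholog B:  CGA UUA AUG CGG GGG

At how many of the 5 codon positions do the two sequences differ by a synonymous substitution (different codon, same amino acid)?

Codon 1: CGA Arg / CGA Arg — identical.
Codon 2: UCA Ser / UUA Leu — nonsynonymous.
Codon 3: AUG Met / AUG Met — identical.
Codon 4: GCG Ala / CGG Arg — nonsynonymous.
Codon 5: GGG Gly / GGG Gly — identical.
Synonymous differences: 0.

0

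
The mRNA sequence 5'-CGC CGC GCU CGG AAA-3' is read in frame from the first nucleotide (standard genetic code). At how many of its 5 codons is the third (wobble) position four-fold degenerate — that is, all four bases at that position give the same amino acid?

4

Codon 1 CGC (Arg): third position 4-fold.
Codon 2 CGC (Arg): third position 4-fold.
Codon 3 GCU (Ala): third position 4-fold.
Codon 4 CGG (Arg): third position 4-fold.
Codon 5 AAA (Lys): third position 2-fold.
Four-fold degenerate third positions: 4.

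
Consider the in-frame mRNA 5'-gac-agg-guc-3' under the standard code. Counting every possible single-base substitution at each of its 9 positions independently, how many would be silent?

Codon 1 (GAC, Asp): 1 synonymous substitution.
Codon 2 (AGG, Arg): 2 synonymous substitutions.
Codon 3 (GUC, Val): 3 synonymous substitutions.
Total: 1 + 2 + 3 = 6.

6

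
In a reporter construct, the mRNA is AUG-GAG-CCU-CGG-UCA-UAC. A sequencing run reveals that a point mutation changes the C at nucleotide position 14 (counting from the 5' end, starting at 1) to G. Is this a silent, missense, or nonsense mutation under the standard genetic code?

Position 14 falls in codon 5: UCA → Ser.
After the substitution the codon is UGA → Stop.
The new codon is a stop codon, so this is a nonsense mutation.

nonsense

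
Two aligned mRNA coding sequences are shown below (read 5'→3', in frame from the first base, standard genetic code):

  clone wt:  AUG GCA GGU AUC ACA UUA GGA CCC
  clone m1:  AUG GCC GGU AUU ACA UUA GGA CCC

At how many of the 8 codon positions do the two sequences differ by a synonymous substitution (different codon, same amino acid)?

2

Codon 1: AUG Met / AUG Met — identical.
Codon 2: GCA Ala / GCC Ala — synonymous.
Codon 3: GGU Gly / GGU Gly — identical.
Codon 4: AUC Ile / AUU Ile — synonymous.
Codon 5: ACA Thr / ACA Thr — identical.
Codon 6: UUA Leu / UUA Leu — identical.
Codon 7: GGA Gly / GGA Gly — identical.
Codon 8: CCC Pro / CCC Pro — identical.
Synonymous differences: 2.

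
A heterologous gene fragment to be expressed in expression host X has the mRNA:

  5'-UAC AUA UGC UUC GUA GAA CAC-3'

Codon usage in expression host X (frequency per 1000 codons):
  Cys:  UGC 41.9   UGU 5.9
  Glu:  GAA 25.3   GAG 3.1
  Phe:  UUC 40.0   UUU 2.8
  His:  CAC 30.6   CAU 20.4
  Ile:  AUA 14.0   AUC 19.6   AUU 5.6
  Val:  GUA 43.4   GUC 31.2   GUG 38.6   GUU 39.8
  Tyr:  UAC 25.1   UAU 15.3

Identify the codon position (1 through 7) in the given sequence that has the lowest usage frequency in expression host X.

Codon 1 UAC (Tyr): 25.1 per 1000.
Codon 2 AUA (Ile): 14.0 per 1000.
Codon 3 UGC (Cys): 41.9 per 1000.
Codon 4 UUC (Phe): 40.0 per 1000.
Codon 5 GUA (Val): 43.4 per 1000.
Codon 6 GAA (Glu): 25.3 per 1000.
Codon 7 CAC (His): 30.6 per 1000.
Lowest frequency is 14.0 at codon 2.

2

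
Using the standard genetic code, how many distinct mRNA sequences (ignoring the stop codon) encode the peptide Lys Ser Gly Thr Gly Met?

768

Lys: 2 codons.
Ser: 6 codons.
Gly: 4 codons.
Thr: 4 codons.
Gly: 4 codons.
Met: 1 codon.
2 × 6 × 4 × 4 × 4 × 1 = 768.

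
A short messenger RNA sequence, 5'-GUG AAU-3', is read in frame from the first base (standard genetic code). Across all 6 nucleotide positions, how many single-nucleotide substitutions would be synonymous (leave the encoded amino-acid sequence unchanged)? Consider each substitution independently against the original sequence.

4

Codon 1 (GUG, Val): 3 synonymous substitutions.
Codon 2 (AAU, Asn): 1 synonymous substitution.
Total: 3 + 1 = 4.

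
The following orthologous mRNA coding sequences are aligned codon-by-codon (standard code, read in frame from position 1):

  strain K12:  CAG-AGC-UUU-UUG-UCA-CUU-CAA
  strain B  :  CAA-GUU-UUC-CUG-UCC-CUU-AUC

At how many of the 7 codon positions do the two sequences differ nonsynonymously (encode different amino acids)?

Codon 1: CAG Gln / CAA Gln — synonymous.
Codon 2: AGC Ser / GUU Val — nonsynonymous.
Codon 3: UUU Phe / UUC Phe — synonymous.
Codon 4: UUG Leu / CUG Leu — synonymous.
Codon 5: UCA Ser / UCC Ser — synonymous.
Codon 6: CUU Leu / CUU Leu — identical.
Codon 7: CAA Gln / AUC Ile — nonsynonymous.
Nonsynonymous differences: 2.

2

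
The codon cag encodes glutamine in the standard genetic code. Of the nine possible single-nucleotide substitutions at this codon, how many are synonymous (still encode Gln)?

Position 1: none → 0 synonymous.
Position 2: none → 0 synonymous.
Position 3: CAA → 1 synonymous.
Total: 0 + 0 + 1 = 1.

1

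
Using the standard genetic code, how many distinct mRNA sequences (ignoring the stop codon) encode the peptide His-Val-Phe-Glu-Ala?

128

His: 2 codons.
Val: 4 codons.
Phe: 2 codons.
Glu: 2 codons.
Ala: 4 codons.
2 × 4 × 2 × 2 × 4 = 128.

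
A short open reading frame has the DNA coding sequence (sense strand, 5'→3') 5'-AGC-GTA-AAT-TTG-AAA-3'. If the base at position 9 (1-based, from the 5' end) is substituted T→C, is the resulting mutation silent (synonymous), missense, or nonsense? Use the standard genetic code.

silent

Position 9 falls in codon 3: AAT → Asn.
After the substitution the codon is AAC → Asn.
Both encode Asn, so the change is synonymous.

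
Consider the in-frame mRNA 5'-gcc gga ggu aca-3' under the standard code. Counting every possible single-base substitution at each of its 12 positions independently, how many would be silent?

Codon 1 (GCC, Ala): 3 synonymous substitutions.
Codon 2 (GGA, Gly): 3 synonymous substitutions.
Codon 3 (GGU, Gly): 3 synonymous substitutions.
Codon 4 (ACA, Thr): 3 synonymous substitutions.
Total: 3 + 3 + 3 + 3 = 12.

12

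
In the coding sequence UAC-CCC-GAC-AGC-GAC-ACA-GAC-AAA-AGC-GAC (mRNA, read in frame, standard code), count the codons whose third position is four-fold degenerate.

2

Codon 1 UAC (Tyr): third position 2-fold.
Codon 2 CCC (Pro): third position 4-fold.
Codon 3 GAC (Asp): third position 2-fold.
Codon 4 AGC (Ser): third position 2-fold.
Codon 5 GAC (Asp): third position 2-fold.
Codon 6 ACA (Thr): third position 4-fold.
Codon 7 GAC (Asp): third position 2-fold.
Codon 8 AAA (Lys): third position 2-fold.
Codon 9 AGC (Ser): third position 2-fold.
Codon 10 GAC (Asp): third position 2-fold.
Four-fold degenerate third positions: 2.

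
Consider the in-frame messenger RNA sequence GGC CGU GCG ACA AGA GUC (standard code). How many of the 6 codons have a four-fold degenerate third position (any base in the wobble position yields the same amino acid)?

Codon 1 GGC (Gly): third position 4-fold.
Codon 2 CGU (Arg): third position 4-fold.
Codon 3 GCG (Ala): third position 4-fold.
Codon 4 ACA (Thr): third position 4-fold.
Codon 5 AGA (Arg): third position 2-fold.
Codon 6 GUC (Val): third position 4-fold.
Four-fold degenerate third positions: 5.

5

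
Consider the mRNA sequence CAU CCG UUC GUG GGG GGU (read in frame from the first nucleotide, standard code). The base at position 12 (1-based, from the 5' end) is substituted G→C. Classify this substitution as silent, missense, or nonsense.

Position 12 falls in codon 4: GUG → Val.
After the substitution the codon is GUC → Val.
Both encode Val, so the change is synonymous.

silent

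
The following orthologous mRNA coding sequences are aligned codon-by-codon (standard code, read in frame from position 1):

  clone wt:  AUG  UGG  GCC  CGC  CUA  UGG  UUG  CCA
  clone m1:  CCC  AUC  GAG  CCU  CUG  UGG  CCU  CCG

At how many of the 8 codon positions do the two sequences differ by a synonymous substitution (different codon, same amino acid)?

2

Codon 1: AUG Met / CCC Pro — nonsynonymous.
Codon 2: UGG Trp / AUC Ile — nonsynonymous.
Codon 3: GCC Ala / GAG Glu — nonsynonymous.
Codon 4: CGC Arg / CCU Pro — nonsynonymous.
Codon 5: CUA Leu / CUG Leu — synonymous.
Codon 6: UGG Trp / UGG Trp — identical.
Codon 7: UUG Leu / CCU Pro — nonsynonymous.
Codon 8: CCA Pro / CCG Pro — synonymous.
Synonymous differences: 2.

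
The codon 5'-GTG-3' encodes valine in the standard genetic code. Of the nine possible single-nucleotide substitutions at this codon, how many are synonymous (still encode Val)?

3

Position 1: none → 0 synonymous.
Position 2: none → 0 synonymous.
Position 3: GTT, GTC, GTA → 3 synonymous.
Total: 0 + 0 + 3 = 3.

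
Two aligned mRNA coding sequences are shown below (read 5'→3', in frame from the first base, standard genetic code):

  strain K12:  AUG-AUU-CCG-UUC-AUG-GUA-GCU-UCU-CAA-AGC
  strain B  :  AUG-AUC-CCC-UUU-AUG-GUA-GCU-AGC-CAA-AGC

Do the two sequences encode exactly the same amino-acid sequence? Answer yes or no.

Codon 1: AUG Met / AUG Met — identical.
Codon 2: AUU Ile / AUC Ile — synonymous.
Codon 3: CCG Pro / CCC Pro — synonymous.
Codon 4: UUC Phe / UUU Phe — synonymous.
Codon 5: AUG Met / AUG Met — identical.
Codon 6: GUA Val / GUA Val — identical.
Codon 7: GCU Ala / GCU Ala — identical.
Codon 8: UCU Ser / AGC Ser — synonymous.
Codon 9: CAA Gln / CAA Gln — identical.
Codon 10: AGC Ser / AGC Ser — identical.
Nonsynonymous differences: 0 → same protein.

yes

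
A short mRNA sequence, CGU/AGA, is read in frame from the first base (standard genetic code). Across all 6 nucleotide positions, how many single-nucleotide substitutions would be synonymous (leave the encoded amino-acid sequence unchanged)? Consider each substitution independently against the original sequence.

Codon 1 (CGU, Arg): 3 synonymous substitutions.
Codon 2 (AGA, Arg): 2 synonymous substitutions.
Total: 3 + 2 = 5.

5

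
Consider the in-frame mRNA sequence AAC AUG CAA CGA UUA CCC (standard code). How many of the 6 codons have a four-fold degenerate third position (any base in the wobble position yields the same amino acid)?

2

Codon 1 AAC (Asn): third position 2-fold.
Codon 2 AUG (Met): third position 1-fold.
Codon 3 CAA (Gln): third position 2-fold.
Codon 4 CGA (Arg): third position 4-fold.
Codon 5 UUA (Leu): third position 2-fold.
Codon 6 CCC (Pro): third position 4-fold.
Four-fold degenerate third positions: 2.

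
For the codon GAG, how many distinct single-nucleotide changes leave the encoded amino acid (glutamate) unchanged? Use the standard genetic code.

Position 1: none → 0 synonymous.
Position 2: none → 0 synonymous.
Position 3: GAA → 1 synonymous.
Total: 0 + 0 + 1 = 1.

1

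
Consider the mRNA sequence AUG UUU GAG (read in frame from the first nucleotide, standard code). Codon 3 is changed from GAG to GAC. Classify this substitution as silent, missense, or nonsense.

missense

Position 9 falls in codon 3: GAG → Glu.
After the substitution the codon is GAC → Asp.
Glu ≠ Asp, so this is a missense mutation.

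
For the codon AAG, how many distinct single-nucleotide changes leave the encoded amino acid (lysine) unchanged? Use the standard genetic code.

1

Position 1: none → 0 synonymous.
Position 2: none → 0 synonymous.
Position 3: AAA → 1 synonymous.
Total: 0 + 0 + 1 = 1.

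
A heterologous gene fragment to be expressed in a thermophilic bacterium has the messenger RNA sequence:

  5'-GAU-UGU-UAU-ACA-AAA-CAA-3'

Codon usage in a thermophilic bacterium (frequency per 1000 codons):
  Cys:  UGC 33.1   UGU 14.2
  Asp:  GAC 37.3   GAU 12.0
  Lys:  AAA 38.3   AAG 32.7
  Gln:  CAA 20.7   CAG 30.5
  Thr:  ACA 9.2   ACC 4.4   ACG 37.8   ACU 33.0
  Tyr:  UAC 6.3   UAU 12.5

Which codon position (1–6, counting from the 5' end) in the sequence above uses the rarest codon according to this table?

4

Codon 1 GAU (Asp): 12.0 per 1000.
Codon 2 UGU (Cys): 14.2 per 1000.
Codon 3 UAU (Tyr): 12.5 per 1000.
Codon 4 ACA (Thr): 9.2 per 1000.
Codon 5 AAA (Lys): 38.3 per 1000.
Codon 6 CAA (Gln): 20.7 per 1000.
Lowest frequency is 9.2 at codon 4.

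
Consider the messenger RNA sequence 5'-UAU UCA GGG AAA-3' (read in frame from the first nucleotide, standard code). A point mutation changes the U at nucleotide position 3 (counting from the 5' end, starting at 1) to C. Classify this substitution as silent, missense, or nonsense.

silent

Position 3 falls in codon 1: UAU → Tyr.
After the substitution the codon is UAC → Tyr.
Both encode Tyr, so the change is synonymous.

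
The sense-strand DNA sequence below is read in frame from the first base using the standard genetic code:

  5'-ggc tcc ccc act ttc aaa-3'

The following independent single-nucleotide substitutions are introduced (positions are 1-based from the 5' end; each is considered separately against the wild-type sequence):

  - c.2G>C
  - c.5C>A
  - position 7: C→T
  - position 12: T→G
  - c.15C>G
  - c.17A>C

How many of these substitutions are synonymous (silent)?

Codon 1: GGC (Gly) → GCC (Ala) — missense.
Codon 2: TCC (Ser) → TAC (Tyr) — missense.
Codon 3: CCC (Pro) → TCC (Ser) — missense.
Codon 4: ACT (Thr) → ACG (Thr) — synonymous.
Codon 5: TTC (Phe) → TTG (Leu) — missense.
Codon 6: AAA (Lys) → ACA (Thr) — missense.
Synonymous: 1 of 6.

1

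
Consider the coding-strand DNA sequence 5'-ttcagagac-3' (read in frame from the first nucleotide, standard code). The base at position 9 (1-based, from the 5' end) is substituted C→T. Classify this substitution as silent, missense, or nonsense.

Position 9 falls in codon 3: GAC → Asp.
After the substitution the codon is GAT → Asp.
Both encode Asp, so the change is synonymous.

silent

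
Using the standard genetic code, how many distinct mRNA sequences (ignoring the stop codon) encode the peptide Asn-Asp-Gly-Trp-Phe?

Asn: 2 codons.
Asp: 2 codons.
Gly: 4 codons.
Trp: 1 codon.
Phe: 2 codons.
2 × 2 × 4 × 1 × 2 = 32.

32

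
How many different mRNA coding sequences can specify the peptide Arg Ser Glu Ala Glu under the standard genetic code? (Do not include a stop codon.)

Arg: 6 codons.
Ser: 6 codons.
Glu: 2 codons.
Ala: 4 codons.
Glu: 2 codons.
6 × 6 × 2 × 4 × 2 = 576.

576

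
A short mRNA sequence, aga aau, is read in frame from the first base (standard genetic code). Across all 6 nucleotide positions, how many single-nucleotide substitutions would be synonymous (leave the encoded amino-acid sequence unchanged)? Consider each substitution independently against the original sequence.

3

Codon 1 (AGA, Arg): 2 synonymous substitutions.
Codon 2 (AAU, Asn): 1 synonymous substitution.
Total: 2 + 1 = 3.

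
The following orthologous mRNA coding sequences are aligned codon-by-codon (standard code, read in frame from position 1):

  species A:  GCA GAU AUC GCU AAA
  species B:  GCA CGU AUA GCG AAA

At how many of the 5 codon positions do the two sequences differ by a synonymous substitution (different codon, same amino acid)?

Codon 1: GCA Ala / GCA Ala — identical.
Codon 2: GAU Asp / CGU Arg — nonsynonymous.
Codon 3: AUC Ile / AUA Ile — synonymous.
Codon 4: GCU Ala / GCG Ala — synonymous.
Codon 5: AAA Lys / AAA Lys — identical.
Synonymous differences: 2.

2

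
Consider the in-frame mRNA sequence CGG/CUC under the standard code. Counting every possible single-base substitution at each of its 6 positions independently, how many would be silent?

7

Codon 1 (CGG, Arg): 4 synonymous substitutions.
Codon 2 (CUC, Leu): 3 synonymous substitutions.
Total: 4 + 3 = 7.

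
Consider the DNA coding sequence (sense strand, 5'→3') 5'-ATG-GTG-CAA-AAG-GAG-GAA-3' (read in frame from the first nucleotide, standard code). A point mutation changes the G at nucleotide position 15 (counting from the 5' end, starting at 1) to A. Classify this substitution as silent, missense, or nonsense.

Position 15 falls in codon 5: GAG → Glu.
After the substitution the codon is GAA → Glu.
Both encode Glu, so the change is synonymous.

silent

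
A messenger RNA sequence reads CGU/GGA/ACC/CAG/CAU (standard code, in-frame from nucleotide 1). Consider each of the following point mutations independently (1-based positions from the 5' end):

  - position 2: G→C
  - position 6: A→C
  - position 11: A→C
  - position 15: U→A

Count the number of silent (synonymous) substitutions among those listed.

Codon 1: CGU (Arg) → CCU (Pro) — missense.
Codon 2: GGA (Gly) → GGC (Gly) — synonymous.
Codon 4: CAG (Gln) → CCG (Pro) — missense.
Codon 5: CAU (His) → CAA (Gln) — missense.
Synonymous: 1 of 4.

1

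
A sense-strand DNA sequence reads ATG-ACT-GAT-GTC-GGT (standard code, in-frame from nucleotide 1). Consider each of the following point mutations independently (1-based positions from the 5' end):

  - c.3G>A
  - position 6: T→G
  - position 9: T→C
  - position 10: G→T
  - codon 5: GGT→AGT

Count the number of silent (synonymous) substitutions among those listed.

2

Codon 1: ATG (Met) → ATA (Ile) — missense.
Codon 2: ACT (Thr) → ACG (Thr) — synonymous.
Codon 3: GAT (Asp) → GAC (Asp) — synonymous.
Codon 4: GTC (Val) → TTC (Phe) — missense.
Codon 5: GGT (Gly) → AGT (Ser) — missense.
Synonymous: 2 of 5.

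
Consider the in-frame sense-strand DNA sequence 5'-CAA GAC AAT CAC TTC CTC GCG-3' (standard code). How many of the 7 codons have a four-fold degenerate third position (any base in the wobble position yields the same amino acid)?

Codon 1 CAA (Gln): third position 2-fold.
Codon 2 GAC (Asp): third position 2-fold.
Codon 3 AAT (Asn): third position 2-fold.
Codon 4 CAC (His): third position 2-fold.
Codon 5 TTC (Phe): third position 2-fold.
Codon 6 CTC (Leu): third position 4-fold.
Codon 7 GCG (Ala): third position 4-fold.
Four-fold degenerate third positions: 2.

2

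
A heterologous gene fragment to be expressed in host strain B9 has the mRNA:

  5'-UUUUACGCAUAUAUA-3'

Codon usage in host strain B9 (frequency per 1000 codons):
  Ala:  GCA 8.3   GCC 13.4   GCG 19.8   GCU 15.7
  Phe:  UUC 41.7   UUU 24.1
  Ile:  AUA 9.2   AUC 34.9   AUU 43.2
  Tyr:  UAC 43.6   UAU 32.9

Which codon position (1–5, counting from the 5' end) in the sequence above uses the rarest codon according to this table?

3

Codon 1 UUU (Phe): 24.1 per 1000.
Codon 2 UAC (Tyr): 43.6 per 1000.
Codon 3 GCA (Ala): 8.3 per 1000.
Codon 4 UAU (Tyr): 32.9 per 1000.
Codon 5 AUA (Ile): 9.2 per 1000.
Lowest frequency is 8.3 at codon 3.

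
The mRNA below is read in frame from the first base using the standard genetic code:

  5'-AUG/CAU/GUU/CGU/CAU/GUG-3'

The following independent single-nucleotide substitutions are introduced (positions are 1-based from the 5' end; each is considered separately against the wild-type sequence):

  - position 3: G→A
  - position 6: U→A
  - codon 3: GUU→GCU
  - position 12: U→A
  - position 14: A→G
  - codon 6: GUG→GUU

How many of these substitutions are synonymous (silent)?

Codon 1: AUG (Met) → AUA (Ile) — missense.
Codon 2: CAU (His) → CAA (Gln) — missense.
Codon 3: GUU (Val) → GCU (Ala) — missense.
Codon 4: CGU (Arg) → CGA (Arg) — synonymous.
Codon 5: CAU (His) → CGU (Arg) — missense.
Codon 6: GUG (Val) → GUU (Val) — synonymous.
Synonymous: 2 of 6.

2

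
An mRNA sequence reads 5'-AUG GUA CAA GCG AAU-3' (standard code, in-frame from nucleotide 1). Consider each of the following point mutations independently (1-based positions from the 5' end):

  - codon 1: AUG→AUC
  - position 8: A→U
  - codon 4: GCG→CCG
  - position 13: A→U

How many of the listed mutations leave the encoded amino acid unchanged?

0

Codon 1: AUG (Met) → AUC (Ile) — missense.
Codon 3: CAA (Gln) → CUA (Leu) — missense.
Codon 4: GCG (Ala) → CCG (Pro) — missense.
Codon 5: AAU (Asn) → UAU (Tyr) — missense.
Synonymous: 0 of 4.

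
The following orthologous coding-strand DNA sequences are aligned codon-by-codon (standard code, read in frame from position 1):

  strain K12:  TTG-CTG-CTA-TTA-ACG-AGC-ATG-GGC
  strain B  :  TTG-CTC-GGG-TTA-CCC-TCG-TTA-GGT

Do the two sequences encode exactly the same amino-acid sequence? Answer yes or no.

no

Codon 1: TTG Leu / TTG Leu — identical.
Codon 2: CTG Leu / CTC Leu — synonymous.
Codon 3: CTA Leu / GGG Gly — nonsynonymous.
Codon 4: TTA Leu / TTA Leu — identical.
Codon 5: ACG Thr / CCC Pro — nonsynonymous.
Codon 6: AGC Ser / TCG Ser — synonymous.
Codon 7: ATG Met / TTA Leu — nonsynonymous.
Codon 8: GGC Gly / GGT Gly — synonymous.
Nonsynonymous differences: 3 → different protein.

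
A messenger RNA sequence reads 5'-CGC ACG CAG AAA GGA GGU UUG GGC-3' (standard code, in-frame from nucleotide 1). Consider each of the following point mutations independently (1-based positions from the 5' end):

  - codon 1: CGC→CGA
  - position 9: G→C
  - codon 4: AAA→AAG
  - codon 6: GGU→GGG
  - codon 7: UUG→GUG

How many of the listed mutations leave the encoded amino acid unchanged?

Codon 1: CGC (Arg) → CGA (Arg) — synonymous.
Codon 3: CAG (Gln) → CAC (His) — missense.
Codon 4: AAA (Lys) → AAG (Lys) — synonymous.
Codon 6: GGU (Gly) → GGG (Gly) — synonymous.
Codon 7: UUG (Leu) → GUG (Val) — missense.
Synonymous: 3 of 5.

3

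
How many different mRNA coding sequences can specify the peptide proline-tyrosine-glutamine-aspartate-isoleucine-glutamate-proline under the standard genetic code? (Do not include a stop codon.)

768

Pro: 4 codons.
Tyr: 2 codons.
Gln: 2 codons.
Asp: 2 codons.
Ile: 3 codons.
Glu: 2 codons.
Pro: 4 codons.
4 × 2 × 2 × 2 × 3 × 2 × 4 = 768.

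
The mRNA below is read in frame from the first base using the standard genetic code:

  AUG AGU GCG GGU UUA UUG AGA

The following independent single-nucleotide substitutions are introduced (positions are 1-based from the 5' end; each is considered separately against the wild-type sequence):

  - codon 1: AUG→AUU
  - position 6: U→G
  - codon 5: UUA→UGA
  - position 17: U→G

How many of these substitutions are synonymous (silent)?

Codon 1: AUG (Met) → AUU (Ile) — missense.
Codon 2: AGU (Ser) → AGG (Arg) — missense.
Codon 5: UUA (Leu) → UGA (Stop) — nonsense.
Codon 6: UUG (Leu) → UGG (Trp) — missense.
Synonymous: 0 of 4.

0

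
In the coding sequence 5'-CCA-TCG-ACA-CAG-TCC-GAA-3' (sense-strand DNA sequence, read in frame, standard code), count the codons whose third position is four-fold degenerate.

4

Codon 1 CCA (Pro): third position 4-fold.
Codon 2 TCG (Ser): third position 4-fold.
Codon 3 ACA (Thr): third position 4-fold.
Codon 4 CAG (Gln): third position 2-fold.
Codon 5 TCC (Ser): third position 4-fold.
Codon 6 GAA (Glu): third position 2-fold.
Four-fold degenerate third positions: 4.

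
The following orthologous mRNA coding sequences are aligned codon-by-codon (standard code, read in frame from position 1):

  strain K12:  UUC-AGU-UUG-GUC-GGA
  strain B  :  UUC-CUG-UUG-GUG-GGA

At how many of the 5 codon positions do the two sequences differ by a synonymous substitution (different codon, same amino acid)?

Codon 1: UUC Phe / UUC Phe — identical.
Codon 2: AGU Ser / CUG Leu — nonsynonymous.
Codon 3: UUG Leu / UUG Leu — identical.
Codon 4: GUC Val / GUG Val — synonymous.
Codon 5: GGA Gly / GGA Gly — identical.
Synonymous differences: 1.

1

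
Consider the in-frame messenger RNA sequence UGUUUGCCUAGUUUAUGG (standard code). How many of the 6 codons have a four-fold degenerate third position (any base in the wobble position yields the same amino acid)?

Codon 1 UGU (Cys): third position 2-fold.
Codon 2 UUG (Leu): third position 2-fold.
Codon 3 CCU (Pro): third position 4-fold.
Codon 4 AGU (Ser): third position 2-fold.
Codon 5 UUA (Leu): third position 2-fold.
Codon 6 UGG (Trp): third position 1-fold.
Four-fold degenerate third positions: 1.

1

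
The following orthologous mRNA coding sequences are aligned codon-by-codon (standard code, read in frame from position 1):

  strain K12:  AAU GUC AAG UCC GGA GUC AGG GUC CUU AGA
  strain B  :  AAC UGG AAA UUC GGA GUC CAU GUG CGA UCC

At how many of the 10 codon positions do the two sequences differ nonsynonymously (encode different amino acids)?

5

Codon 1: AAU Asn / AAC Asn — synonymous.
Codon 2: GUC Val / UGG Trp — nonsynonymous.
Codon 3: AAG Lys / AAA Lys — synonymous.
Codon 4: UCC Ser / UUC Phe — nonsynonymous.
Codon 5: GGA Gly / GGA Gly — identical.
Codon 6: GUC Val / GUC Val — identical.
Codon 7: AGG Arg / CAU His — nonsynonymous.
Codon 8: GUC Val / GUG Val — synonymous.
Codon 9: CUU Leu / CGA Arg — nonsynonymous.
Codon 10: AGA Arg / UCC Ser — nonsynonymous.
Nonsynonymous differences: 5.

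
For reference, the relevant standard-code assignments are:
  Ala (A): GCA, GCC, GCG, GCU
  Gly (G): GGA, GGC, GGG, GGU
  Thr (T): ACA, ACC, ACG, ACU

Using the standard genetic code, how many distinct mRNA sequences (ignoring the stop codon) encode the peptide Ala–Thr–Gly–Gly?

256

Ala: 4 codons.
Thr: 4 codons.
Gly: 4 codons.
Gly: 4 codons.
4 × 4 × 4 × 4 = 256.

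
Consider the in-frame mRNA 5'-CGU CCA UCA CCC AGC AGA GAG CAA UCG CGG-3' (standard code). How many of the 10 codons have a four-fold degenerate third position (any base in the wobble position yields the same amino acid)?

Codon 1 CGU (Arg): third position 4-fold.
Codon 2 CCA (Pro): third position 4-fold.
Codon 3 UCA (Ser): third position 4-fold.
Codon 4 CCC (Pro): third position 4-fold.
Codon 5 AGC (Ser): third position 2-fold.
Codon 6 AGA (Arg): third position 2-fold.
Codon 7 GAG (Glu): third position 2-fold.
Codon 8 CAA (Gln): third position 2-fold.
Codon 9 UCG (Ser): third position 4-fold.
Codon 10 CGG (Arg): third position 4-fold.
Four-fold degenerate third positions: 6.

6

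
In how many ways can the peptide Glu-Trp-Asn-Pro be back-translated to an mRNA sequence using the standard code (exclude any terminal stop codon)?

Glu: 2 codons.
Trp: 1 codon.
Asn: 2 codons.
Pro: 4 codons.
2 × 1 × 2 × 4 = 16.

16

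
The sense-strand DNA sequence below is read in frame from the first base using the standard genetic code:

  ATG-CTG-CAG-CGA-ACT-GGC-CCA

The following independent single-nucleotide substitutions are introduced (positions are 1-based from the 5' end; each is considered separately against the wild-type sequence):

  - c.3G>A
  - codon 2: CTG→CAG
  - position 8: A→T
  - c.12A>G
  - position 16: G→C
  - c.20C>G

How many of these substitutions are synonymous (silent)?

1

Codon 1: ATG (Met) → ATA (Ile) — missense.
Codon 2: CTG (Leu) → CAG (Gln) — missense.
Codon 3: CAG (Gln) → CTG (Leu) — missense.
Codon 4: CGA (Arg) → CGG (Arg) — synonymous.
Codon 6: GGC (Gly) → CGC (Arg) — missense.
Codon 7: CCA (Pro) → CGA (Arg) — missense.
Synonymous: 1 of 6.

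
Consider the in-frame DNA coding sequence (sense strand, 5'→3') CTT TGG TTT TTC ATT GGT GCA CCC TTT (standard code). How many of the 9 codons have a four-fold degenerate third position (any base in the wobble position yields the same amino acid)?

Codon 1 CTT (Leu): third position 4-fold.
Codon 2 TGG (Trp): third position 1-fold.
Codon 3 TTT (Phe): third position 2-fold.
Codon 4 TTC (Phe): third position 2-fold.
Codon 5 ATT (Ile): third position 3-fold.
Codon 6 GGT (Gly): third position 4-fold.
Codon 7 GCA (Ala): third position 4-fold.
Codon 8 CCC (Pro): third position 4-fold.
Codon 9 TTT (Phe): third position 2-fold.
Four-fold degenerate third positions: 4.

4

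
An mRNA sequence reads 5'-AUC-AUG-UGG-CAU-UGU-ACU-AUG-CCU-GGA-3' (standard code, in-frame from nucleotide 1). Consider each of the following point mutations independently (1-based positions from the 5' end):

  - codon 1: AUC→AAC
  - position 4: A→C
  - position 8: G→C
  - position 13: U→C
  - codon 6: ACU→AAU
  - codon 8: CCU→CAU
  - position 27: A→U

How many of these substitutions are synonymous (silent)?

1

Codon 1: AUC (Ile) → AAC (Asn) — missense.
Codon 2: AUG (Met) → CUG (Leu) — missense.
Codon 3: UGG (Trp) → UCG (Ser) — missense.
Codon 5: UGU (Cys) → CGU (Arg) — missense.
Codon 6: ACU (Thr) → AAU (Asn) — missense.
Codon 8: CCU (Pro) → CAU (His) — missense.
Codon 9: GGA (Gly) → GGU (Gly) — synonymous.
Synonymous: 1 of 7.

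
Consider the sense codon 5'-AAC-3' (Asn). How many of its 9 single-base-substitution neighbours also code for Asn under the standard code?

1

Position 1: none → 0 synonymous.
Position 2: none → 0 synonymous.
Position 3: AAU → 1 synonymous.
Total: 0 + 0 + 1 = 1.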